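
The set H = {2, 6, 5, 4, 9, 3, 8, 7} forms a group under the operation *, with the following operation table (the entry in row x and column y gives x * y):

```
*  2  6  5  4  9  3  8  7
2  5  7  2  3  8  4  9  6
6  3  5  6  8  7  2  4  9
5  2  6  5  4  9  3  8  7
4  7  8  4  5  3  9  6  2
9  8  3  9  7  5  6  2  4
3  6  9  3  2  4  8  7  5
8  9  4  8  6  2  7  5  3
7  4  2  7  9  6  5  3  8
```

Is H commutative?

No

3 * 6 = 9 but 6 * 3 = 2.
Since 3 and 6 do not commute, H is not abelian.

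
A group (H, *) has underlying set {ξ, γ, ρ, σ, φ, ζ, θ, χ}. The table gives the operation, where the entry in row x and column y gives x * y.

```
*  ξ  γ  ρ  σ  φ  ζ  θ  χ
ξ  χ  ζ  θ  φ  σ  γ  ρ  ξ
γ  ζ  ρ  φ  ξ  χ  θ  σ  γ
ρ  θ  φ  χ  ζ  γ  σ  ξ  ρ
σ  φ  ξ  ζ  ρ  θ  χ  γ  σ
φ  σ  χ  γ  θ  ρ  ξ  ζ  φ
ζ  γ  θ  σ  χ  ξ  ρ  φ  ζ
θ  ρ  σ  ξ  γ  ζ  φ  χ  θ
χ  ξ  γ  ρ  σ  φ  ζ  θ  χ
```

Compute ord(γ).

4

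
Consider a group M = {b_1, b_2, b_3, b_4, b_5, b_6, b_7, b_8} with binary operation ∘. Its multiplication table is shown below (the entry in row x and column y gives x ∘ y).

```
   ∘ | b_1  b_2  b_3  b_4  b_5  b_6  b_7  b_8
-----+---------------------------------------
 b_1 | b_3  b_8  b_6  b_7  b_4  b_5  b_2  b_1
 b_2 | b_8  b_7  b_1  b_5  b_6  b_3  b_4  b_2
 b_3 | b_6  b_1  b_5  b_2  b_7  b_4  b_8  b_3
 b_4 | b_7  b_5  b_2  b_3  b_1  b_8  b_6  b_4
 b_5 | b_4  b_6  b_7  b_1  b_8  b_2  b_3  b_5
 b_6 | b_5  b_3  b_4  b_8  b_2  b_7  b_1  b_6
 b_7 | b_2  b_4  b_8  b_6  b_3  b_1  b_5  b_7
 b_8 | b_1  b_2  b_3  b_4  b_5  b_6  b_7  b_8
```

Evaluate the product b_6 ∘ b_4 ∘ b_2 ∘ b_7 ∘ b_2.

b_6 ∘ b_4 = b_8
b_8 ∘ b_2 = b_2
b_2 ∘ b_7 = b_4
b_4 ∘ b_2 = b_5

b_5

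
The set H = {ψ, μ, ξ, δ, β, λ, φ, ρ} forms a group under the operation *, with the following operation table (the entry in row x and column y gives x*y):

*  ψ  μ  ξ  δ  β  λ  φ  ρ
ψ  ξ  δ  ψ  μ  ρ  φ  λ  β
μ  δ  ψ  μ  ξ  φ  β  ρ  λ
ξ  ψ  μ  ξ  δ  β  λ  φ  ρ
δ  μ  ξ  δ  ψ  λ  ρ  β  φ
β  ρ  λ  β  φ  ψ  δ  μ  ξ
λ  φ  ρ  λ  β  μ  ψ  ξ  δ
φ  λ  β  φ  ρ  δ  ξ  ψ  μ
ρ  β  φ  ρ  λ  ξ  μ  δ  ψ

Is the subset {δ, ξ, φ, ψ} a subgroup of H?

No

ψ*δ = μ, which is not in {δ, ξ, φ, ψ}.
The subset is not closed under *, so it is not a subgroup.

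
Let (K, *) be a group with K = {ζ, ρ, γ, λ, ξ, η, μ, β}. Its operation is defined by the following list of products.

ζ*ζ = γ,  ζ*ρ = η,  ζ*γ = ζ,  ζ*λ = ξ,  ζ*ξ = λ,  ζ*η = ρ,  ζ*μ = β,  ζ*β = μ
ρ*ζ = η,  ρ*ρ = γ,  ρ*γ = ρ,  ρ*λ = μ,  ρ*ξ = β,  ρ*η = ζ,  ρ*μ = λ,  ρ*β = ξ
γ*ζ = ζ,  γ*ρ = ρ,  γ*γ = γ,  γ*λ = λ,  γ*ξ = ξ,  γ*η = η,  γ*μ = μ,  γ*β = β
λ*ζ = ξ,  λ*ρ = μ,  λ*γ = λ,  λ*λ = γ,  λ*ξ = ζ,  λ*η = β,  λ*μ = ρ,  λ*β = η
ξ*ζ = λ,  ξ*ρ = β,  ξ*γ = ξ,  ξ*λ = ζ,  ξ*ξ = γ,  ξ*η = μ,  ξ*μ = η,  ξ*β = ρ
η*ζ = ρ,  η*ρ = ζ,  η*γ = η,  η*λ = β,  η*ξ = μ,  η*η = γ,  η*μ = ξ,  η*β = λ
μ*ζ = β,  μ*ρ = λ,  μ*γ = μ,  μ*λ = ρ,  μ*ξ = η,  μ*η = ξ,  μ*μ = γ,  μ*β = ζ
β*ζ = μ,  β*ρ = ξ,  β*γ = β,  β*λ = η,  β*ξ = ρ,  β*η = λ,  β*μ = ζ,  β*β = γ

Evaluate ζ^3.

ζ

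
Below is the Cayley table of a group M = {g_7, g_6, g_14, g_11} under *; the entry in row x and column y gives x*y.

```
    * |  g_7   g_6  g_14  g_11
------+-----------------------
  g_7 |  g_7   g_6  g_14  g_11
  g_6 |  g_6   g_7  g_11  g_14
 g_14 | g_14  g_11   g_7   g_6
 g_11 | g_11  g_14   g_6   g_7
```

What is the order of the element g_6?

2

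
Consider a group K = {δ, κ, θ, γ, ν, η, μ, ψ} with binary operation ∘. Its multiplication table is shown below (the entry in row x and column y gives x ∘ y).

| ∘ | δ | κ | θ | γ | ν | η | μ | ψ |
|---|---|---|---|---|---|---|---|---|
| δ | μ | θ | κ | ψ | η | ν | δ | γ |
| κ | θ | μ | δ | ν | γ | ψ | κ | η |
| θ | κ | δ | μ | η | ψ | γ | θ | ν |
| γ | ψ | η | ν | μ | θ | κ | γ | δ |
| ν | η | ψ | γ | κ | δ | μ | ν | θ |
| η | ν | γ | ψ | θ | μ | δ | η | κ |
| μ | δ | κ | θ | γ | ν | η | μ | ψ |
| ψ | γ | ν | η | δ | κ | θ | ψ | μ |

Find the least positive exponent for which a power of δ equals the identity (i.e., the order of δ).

The identity element is μ (its row matches the header).
δ^1 = δ
δ^2 = δ ∘ δ = μ
The first power of δ equal to the identity is δ^2, so ord(δ) = 2.
(Structurally, K here is isomorphic to the dihedral group D_4.)

2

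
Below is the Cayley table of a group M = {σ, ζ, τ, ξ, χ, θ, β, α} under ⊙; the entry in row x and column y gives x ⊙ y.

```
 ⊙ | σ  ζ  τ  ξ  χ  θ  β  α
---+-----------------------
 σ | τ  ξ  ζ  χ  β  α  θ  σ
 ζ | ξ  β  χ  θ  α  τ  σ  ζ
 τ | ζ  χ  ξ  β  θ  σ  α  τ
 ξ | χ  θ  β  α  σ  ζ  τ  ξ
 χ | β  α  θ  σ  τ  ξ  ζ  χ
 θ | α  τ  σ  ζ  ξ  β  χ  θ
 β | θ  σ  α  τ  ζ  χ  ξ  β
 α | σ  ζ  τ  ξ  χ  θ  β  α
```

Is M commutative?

Check whether the table is symmetric across its main diagonal.
Every entry (row x, col y) equals the entry (row y, col x), so M is abelian.
(In fact M ≅ the cyclic group Z_8.)

Yes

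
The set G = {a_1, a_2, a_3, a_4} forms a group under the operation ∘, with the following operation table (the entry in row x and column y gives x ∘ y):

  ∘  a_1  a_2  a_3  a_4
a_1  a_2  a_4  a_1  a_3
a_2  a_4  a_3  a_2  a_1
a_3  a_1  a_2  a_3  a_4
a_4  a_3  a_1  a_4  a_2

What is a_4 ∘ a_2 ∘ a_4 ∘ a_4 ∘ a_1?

a_4 ∘ a_2 = a_1
a_1 ∘ a_4 = a_3
a_3 ∘ a_4 = a_4
a_4 ∘ a_1 = a_3

a_3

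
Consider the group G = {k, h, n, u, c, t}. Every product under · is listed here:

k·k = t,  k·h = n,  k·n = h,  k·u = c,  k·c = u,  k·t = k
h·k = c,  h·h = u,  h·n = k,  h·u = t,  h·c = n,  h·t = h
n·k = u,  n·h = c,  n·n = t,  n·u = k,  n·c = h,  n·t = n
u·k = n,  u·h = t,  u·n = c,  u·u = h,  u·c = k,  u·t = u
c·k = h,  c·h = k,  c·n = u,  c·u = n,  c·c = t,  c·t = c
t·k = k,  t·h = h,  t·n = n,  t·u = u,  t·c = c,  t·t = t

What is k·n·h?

k·n = h
h·h = u

u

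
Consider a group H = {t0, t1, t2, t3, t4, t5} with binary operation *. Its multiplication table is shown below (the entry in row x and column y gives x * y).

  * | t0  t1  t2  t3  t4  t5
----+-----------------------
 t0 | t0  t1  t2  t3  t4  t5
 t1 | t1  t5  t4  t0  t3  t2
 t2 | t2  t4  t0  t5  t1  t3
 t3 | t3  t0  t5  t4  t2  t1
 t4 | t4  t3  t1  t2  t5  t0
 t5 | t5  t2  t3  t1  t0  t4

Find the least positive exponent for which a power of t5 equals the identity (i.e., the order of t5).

The identity element is t0 (its row matches the header).
t5^1 = t5
t5^2 = t5 * t5 = t4
t5^3 = t4 * t5 = t0
The first power of t5 equal to the identity is t5^3, so ord(t5) = 3.

3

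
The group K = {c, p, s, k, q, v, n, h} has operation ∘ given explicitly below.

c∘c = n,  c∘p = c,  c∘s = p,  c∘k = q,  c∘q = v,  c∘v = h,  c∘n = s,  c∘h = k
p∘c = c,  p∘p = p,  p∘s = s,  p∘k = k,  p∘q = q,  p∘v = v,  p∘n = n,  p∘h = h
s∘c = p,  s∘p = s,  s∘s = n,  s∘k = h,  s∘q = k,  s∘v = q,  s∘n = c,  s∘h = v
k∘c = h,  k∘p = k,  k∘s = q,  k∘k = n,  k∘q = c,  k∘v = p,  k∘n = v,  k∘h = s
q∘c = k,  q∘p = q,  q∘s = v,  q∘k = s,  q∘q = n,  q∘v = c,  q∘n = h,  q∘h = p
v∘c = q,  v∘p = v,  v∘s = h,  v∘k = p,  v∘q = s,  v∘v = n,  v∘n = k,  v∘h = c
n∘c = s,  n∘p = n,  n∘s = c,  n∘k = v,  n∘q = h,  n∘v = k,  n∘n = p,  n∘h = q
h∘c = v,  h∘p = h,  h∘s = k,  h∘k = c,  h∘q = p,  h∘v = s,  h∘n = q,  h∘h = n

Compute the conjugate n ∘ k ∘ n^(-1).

k

The identity is p. In row n, the entry p sits in column n, so n^(-1) = n.
n ∘ k = v
v ∘ n = k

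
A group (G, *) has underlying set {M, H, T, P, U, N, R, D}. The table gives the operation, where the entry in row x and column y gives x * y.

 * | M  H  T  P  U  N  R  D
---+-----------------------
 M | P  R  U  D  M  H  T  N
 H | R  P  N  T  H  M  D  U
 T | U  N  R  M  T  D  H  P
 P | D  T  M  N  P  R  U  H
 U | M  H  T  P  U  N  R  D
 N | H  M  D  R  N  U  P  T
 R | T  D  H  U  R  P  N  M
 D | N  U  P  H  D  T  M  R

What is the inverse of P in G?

R

First locate the identity: row U matches the header, so U is the identity.
Scan row P for U: P * R = U. Hence P^(-1) = R.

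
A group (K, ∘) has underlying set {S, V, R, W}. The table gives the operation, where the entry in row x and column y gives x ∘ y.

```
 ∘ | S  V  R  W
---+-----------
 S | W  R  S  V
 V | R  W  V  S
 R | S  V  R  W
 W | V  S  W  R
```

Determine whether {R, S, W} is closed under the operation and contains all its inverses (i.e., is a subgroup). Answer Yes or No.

No

W ∘ S = V, which is not in {R, S, W}.
The subset is not closed under ∘, so it is not a subgroup.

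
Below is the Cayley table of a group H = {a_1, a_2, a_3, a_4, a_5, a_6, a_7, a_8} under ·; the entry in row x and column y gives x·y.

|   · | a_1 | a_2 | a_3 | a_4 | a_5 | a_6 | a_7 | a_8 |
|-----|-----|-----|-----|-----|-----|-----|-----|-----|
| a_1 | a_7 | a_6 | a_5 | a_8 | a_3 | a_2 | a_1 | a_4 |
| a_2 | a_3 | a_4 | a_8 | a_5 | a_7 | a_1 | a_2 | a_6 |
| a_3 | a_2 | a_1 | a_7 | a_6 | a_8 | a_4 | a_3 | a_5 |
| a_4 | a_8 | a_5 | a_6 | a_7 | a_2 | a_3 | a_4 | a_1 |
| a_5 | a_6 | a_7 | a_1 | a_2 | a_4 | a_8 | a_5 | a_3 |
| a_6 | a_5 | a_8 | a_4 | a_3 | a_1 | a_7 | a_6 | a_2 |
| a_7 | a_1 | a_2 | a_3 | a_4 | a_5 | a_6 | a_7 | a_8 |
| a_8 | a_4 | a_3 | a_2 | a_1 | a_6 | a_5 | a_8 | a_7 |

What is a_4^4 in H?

a_7

a_4^1 = a_4
a_4^2 = a_4·a_4 = a_7
a_4^3 = a_7·a_4 = a_4
a_4^4 = a_4·a_4 = a_7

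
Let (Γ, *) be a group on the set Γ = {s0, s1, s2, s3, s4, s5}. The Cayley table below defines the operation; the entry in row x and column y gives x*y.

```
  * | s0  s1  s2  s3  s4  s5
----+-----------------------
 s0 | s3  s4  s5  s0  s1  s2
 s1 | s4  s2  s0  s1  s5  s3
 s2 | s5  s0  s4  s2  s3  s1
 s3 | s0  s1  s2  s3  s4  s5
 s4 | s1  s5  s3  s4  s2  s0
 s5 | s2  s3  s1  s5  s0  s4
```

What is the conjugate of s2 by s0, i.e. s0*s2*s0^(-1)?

The identity is s3. In row s0, the entry s3 sits in column s0, so s0^(-1) = s0.
s0*s2 = s5
s5*s0 = s2

s2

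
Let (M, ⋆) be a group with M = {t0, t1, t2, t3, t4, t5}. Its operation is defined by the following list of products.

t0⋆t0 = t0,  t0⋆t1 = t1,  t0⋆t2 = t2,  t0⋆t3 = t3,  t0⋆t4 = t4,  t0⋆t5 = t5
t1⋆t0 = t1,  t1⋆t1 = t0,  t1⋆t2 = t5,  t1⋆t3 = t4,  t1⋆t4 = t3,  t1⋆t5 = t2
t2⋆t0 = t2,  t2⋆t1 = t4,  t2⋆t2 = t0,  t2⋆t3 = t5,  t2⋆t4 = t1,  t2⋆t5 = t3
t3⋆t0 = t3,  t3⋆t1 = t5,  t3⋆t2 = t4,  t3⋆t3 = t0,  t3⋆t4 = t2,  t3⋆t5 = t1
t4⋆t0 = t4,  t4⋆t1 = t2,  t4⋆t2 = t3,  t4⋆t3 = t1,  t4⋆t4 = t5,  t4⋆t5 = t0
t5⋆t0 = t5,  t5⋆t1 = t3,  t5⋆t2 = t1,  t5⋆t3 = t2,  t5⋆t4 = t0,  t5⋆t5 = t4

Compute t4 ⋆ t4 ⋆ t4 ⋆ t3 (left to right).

t4 ⋆ t4 = t5
t5 ⋆ t4 = t0
t0 ⋆ t3 = t3
(Structurally, M here is isomorphic to the symmetric group S_3.)

t3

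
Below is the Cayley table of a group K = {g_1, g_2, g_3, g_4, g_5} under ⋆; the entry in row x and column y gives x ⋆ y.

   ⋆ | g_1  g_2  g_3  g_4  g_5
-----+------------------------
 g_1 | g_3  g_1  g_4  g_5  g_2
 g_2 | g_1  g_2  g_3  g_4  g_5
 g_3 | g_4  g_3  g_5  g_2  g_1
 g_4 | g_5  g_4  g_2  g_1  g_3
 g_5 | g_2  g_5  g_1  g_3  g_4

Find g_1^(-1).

g_5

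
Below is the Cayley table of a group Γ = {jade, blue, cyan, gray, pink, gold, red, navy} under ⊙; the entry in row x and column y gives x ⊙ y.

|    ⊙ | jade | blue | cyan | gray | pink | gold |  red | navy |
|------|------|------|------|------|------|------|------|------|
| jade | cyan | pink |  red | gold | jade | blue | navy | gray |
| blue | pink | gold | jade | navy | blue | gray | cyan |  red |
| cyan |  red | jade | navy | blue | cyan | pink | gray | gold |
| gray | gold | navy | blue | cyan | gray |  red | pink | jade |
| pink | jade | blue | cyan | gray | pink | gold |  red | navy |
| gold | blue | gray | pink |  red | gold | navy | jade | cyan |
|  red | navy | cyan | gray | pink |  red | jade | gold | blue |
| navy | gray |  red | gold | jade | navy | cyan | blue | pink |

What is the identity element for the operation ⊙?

pink

The identity e satisfies e ⊙ x = x for all x, so its row in the table reproduces the column headers.
Row pink reads: jade, blue, cyan, gray, pink, gold, red, navy — exactly the header order. So pink is the identity.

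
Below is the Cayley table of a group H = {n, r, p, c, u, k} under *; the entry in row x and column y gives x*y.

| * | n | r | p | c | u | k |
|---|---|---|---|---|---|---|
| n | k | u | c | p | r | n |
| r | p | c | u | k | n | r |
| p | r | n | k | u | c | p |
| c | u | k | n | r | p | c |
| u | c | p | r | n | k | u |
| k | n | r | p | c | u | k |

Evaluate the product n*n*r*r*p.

n

n*n = k
k*r = r
r*r = c
c*p = n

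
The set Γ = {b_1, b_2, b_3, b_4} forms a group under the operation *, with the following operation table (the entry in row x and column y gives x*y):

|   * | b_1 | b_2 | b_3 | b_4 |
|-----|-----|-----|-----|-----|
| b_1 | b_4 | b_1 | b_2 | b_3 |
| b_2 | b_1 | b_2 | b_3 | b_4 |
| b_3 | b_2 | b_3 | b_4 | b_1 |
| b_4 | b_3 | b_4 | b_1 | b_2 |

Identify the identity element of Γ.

The identity e satisfies e*x = x for all x, so its row in the table reproduces the column headers.
Row b_2 reads: b_1, b_2, b_3, b_4 — exactly the header order. So b_2 is the identity.

b_2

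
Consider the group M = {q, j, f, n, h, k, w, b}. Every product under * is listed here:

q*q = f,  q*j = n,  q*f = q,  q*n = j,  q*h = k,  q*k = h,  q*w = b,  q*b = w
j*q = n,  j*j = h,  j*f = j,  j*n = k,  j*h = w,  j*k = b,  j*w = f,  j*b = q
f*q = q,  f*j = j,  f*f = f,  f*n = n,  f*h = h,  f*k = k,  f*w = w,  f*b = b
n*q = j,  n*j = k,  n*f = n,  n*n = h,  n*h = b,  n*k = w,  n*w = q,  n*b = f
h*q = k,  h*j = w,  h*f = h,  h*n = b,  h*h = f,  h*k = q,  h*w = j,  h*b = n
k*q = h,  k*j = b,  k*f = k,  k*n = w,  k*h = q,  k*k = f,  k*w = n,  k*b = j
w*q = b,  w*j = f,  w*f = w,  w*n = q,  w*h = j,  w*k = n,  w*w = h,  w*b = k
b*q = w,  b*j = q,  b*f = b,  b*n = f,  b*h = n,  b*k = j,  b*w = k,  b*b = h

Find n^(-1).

b

First locate the identity: row f matches the header, so f is the identity.
Scan row n for f: n * b = f. Hence n^(-1) = b.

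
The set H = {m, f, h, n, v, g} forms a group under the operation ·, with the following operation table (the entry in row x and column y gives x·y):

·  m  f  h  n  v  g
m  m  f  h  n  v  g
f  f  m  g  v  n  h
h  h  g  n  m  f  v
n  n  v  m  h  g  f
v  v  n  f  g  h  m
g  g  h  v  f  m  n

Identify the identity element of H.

The identity e satisfies e·x = x for all x, so its row in the table reproduces the column headers.
Row m reads: m, f, h, n, v, g — exactly the header order. So m is the identity.

m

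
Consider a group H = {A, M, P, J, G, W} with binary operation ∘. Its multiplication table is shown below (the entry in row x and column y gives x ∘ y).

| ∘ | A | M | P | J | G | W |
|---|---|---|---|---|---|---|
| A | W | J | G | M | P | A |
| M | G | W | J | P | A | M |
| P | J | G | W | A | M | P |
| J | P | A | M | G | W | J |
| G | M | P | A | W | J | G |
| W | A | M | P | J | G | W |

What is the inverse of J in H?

First locate the identity: row W matches the header, so W is the identity.
Scan row J for W: J ∘ G = W. Hence J^(-1) = G.

G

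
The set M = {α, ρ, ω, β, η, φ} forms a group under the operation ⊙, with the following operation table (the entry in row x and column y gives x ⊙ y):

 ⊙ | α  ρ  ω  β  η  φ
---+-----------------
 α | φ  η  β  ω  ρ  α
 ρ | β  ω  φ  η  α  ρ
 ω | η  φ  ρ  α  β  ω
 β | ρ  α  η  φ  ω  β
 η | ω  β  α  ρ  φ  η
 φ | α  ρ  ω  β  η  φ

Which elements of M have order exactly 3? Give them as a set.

Identity is φ. Compute the order of each non-identity element by repeated multiplication:
  α: α → φ  (order 2)
  ρ: ρ → ω → φ  (order 3)
  ω: ω → ρ → φ  (order 3)
  β: β → φ  (order 2)
  η: η → φ  (order 2)
Elements of order 3: {ρ, ω}.
(Structurally, M here is isomorphic to the symmetric group S_3.)

{ρ, ω}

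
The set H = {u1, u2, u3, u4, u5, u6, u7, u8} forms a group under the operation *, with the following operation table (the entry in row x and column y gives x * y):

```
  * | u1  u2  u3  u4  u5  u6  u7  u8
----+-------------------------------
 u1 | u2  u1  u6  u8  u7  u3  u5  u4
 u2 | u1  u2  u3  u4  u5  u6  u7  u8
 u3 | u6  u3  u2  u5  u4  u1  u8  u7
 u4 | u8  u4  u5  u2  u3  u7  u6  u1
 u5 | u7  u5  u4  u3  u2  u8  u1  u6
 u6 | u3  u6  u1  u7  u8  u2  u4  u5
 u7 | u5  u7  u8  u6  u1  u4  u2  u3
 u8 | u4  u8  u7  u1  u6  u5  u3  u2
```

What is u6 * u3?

u1

Read row u6, column u3: u6 * u3 = u1.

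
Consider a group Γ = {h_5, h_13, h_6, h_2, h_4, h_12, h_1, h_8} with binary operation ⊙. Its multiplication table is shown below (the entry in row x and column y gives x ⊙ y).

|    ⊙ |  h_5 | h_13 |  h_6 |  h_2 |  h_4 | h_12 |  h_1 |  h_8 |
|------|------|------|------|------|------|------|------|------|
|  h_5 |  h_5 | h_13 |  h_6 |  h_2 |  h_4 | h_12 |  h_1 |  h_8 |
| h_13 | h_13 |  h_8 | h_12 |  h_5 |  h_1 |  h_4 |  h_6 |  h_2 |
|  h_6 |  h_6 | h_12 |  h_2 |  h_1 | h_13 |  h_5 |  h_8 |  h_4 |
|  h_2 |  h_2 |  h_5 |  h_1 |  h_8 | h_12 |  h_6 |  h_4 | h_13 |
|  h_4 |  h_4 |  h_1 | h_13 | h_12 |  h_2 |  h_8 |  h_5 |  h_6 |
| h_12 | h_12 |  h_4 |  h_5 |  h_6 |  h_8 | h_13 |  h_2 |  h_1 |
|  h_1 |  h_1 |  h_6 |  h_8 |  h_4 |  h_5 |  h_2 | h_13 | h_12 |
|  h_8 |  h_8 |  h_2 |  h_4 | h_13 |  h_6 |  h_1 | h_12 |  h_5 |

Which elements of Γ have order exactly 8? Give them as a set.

{h_1, h_12, h_4, h_6}

Identity is h_5. Compute the order of each non-identity element by repeated multiplication:
  h_13: h_13 → h_8 → h_2 → h_5  (order 4)
  h_6: h_6 → h_2 → h_1 → h_8 → h_4 → h_13 → h_12 → h_5  (order 8)
  h_2: h_2 → h_8 → h_13 → h_5  (order 4)
  h_4: h_4 → h_2 → h_12 → h_8 → h_6 → h_13 → h_1 → h_5  (order 8)
  h_12: h_12 → h_13 → h_4 → h_8 → h_1 → h_2 → h_6 → h_5  (order 8)
  h_1: h_1 → h_13 → h_6 → h_8 → h_12 → h_2 → h_4 → h_5  (order 8)
  h_8: h_8 → h_5  (order 2)
Elements of order 8: {h_1, h_12, h_4, h_6}.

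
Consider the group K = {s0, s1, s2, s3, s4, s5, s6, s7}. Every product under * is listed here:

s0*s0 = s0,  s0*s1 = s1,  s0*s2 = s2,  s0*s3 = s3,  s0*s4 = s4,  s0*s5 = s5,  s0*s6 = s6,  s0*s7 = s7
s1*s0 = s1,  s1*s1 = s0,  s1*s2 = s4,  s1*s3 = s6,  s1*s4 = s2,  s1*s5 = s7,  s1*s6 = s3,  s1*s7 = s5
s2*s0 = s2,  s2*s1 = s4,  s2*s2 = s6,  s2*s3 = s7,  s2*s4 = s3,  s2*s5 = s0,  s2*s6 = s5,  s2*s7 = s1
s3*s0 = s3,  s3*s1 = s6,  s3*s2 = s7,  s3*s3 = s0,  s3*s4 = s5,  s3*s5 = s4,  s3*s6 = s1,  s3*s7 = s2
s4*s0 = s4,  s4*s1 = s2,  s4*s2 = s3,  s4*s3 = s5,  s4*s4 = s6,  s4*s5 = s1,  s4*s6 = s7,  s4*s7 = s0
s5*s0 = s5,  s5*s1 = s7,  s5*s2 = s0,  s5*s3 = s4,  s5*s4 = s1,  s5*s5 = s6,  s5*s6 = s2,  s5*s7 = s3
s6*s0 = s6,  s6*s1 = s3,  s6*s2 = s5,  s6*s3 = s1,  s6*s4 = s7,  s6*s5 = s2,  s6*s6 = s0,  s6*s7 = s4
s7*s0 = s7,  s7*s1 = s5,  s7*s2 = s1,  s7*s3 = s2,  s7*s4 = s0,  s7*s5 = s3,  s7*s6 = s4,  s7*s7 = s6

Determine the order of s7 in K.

4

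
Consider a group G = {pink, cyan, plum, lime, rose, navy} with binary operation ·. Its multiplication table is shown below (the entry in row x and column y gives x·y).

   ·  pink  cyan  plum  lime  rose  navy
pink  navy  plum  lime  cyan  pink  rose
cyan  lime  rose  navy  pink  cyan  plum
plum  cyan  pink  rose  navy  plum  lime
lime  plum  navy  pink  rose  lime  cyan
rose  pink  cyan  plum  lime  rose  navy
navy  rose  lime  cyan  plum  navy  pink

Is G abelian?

navy·cyan = lime but cyan·navy = plum.
Since navy and cyan do not commute, G is not abelian.

No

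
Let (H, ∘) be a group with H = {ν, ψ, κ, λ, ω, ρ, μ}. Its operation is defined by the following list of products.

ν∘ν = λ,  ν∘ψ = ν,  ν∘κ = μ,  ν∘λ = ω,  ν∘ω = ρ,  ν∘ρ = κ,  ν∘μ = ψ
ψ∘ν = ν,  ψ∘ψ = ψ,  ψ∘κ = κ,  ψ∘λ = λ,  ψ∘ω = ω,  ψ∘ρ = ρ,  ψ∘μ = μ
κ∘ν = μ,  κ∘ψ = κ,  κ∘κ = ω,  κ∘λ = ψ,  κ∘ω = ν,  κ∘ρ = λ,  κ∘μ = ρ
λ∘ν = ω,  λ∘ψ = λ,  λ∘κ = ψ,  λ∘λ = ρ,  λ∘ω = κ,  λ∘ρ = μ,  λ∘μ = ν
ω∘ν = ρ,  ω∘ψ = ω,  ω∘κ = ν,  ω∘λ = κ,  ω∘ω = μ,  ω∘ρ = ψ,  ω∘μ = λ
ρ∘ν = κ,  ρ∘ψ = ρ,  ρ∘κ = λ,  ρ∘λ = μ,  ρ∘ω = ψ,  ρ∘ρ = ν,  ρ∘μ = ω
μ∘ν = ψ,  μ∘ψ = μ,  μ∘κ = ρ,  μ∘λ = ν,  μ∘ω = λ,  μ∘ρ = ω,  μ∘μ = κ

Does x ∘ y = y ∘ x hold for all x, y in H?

Check whether the table is symmetric across its main diagonal.
Every entry (row x, col y) equals the entry (row y, col x), so H is abelian.

Yes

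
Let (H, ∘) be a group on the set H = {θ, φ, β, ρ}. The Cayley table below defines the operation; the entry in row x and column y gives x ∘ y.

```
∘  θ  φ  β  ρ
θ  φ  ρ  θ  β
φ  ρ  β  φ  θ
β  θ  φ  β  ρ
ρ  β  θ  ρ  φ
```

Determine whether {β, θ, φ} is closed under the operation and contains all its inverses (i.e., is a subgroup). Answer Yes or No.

No

φ ∘ θ = ρ, which is not in {β, θ, φ}.
The subset is not closed under ∘, so it is not a subgroup.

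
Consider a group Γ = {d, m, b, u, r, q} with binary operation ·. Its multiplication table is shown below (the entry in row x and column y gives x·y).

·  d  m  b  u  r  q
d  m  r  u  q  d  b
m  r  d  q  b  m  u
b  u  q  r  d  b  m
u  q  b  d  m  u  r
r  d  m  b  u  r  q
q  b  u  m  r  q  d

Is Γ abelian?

Yes

Check whether the table is symmetric across its main diagonal.
Every entry (row x, col y) equals the entry (row y, col x), so Γ is abelian.
(In fact Γ ≅ the cyclic group Z_6.)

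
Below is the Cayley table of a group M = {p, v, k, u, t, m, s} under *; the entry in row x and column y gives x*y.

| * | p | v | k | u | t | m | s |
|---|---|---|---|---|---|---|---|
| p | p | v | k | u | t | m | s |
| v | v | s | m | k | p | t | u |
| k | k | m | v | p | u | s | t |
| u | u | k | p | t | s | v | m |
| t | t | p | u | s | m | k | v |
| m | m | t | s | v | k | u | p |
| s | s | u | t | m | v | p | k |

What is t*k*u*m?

t*k = u
u*u = t
t*m = k

k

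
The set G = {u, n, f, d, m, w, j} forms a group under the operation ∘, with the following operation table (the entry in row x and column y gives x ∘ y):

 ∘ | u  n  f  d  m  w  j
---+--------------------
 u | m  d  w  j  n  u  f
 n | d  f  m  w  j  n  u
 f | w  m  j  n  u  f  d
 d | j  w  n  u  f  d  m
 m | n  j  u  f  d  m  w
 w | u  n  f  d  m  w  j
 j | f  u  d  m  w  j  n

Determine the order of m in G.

The identity element is w (its row matches the header).
m^1 = m
m^2 = m ∘ m = d
m^3 = d ∘ m = f
m^4 = f ∘ m = u
m^5 = u ∘ m = n
m^6 = n ∘ m = j
m^7 = j ∘ m = w
The first power of m equal to the identity is m^7, so ord(m) = 7.

7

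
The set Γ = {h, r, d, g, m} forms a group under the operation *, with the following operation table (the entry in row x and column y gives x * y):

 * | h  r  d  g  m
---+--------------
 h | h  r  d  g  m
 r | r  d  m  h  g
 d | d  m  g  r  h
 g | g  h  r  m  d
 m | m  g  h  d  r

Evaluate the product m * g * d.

m * g = d
d * d = g
(Structurally, Γ here is isomorphic to the cyclic group Z_5.)

g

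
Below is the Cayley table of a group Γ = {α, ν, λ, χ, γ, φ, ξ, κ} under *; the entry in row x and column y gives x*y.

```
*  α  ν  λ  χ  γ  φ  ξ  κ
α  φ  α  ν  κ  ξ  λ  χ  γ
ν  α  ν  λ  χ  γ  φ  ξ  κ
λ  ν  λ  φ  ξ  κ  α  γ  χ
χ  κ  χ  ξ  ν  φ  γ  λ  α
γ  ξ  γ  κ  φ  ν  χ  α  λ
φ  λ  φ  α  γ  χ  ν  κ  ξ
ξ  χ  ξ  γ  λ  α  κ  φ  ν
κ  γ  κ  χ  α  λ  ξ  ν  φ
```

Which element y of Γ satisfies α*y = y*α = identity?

λ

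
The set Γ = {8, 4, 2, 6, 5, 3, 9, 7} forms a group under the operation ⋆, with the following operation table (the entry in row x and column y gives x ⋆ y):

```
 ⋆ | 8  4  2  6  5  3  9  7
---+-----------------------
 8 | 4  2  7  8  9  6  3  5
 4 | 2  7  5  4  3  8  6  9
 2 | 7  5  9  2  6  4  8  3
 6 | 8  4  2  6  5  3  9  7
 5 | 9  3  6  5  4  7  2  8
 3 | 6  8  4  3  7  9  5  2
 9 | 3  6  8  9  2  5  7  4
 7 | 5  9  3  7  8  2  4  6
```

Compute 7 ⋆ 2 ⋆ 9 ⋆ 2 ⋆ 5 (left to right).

5

7 ⋆ 2 = 3
3 ⋆ 9 = 5
5 ⋆ 2 = 6
6 ⋆ 5 = 5
(Structurally, Γ here is isomorphic to the cyclic group Z_8.)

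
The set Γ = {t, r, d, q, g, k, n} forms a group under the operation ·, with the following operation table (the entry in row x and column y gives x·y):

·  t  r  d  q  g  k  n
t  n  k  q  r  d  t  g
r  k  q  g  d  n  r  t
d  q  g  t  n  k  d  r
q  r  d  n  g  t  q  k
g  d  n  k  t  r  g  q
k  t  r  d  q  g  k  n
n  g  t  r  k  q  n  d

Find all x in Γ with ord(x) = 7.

{d, g, n, q, r, t}

Identity is k. Compute the order of each non-identity element by repeated multiplication:
  t: t → n → g → d → q → r → k  (order 7)
  r: r → q → d → g → n → t → k  (order 7)
  d: d → t → q → n → r → g → k  (order 7)
  q: q → g → t → r → d → n → k  (order 7)
  g: g → r → n → q → t → d → k  (order 7)
  n: n → d → r → t → g → q → k  (order 7)
Elements of order 7: {d, g, n, q, r, t}.
(Structurally, Γ here is isomorphic to the cyclic group Z_7.)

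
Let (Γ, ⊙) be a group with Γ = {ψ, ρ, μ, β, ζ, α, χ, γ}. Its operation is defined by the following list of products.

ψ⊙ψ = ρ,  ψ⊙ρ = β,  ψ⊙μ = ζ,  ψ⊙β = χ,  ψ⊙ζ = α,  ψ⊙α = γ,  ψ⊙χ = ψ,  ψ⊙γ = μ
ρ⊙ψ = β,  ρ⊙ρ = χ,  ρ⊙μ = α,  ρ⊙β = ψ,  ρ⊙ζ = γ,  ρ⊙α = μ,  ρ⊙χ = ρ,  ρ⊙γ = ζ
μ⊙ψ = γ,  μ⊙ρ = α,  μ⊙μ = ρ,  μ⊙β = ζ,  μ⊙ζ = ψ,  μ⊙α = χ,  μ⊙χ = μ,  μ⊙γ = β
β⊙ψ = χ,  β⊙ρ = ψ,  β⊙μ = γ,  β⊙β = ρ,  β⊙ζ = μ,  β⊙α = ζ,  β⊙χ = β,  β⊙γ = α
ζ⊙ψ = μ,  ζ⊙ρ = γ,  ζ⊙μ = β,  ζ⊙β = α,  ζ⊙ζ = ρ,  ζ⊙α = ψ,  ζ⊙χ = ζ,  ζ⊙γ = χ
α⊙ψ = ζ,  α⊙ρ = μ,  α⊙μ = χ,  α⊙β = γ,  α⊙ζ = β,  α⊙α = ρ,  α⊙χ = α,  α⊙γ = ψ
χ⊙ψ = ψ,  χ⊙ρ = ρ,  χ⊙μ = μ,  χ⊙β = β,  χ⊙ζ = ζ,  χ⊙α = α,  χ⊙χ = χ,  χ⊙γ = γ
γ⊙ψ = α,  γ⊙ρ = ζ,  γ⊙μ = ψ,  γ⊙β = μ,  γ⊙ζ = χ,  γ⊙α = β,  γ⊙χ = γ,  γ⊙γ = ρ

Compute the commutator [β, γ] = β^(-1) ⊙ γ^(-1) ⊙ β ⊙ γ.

Identity is χ; from the table β^(-1) = ψ and γ^(-1) = ζ.
ψ ⊙ ζ = α
α ⊙ β = γ
γ ⊙ γ = ρ

ρ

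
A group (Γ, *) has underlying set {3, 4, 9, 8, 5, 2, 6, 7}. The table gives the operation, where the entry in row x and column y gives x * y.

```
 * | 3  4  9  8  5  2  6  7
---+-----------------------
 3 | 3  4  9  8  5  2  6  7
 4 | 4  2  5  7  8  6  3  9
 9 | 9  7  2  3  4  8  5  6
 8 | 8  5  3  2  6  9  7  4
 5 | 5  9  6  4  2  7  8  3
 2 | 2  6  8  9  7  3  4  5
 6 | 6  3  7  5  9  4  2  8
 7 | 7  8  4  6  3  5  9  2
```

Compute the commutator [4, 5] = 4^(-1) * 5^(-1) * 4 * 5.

Identity is 3; from the table 4^(-1) = 6 and 5^(-1) = 7.
6 * 7 = 8
8 * 4 = 5
5 * 5 = 2

2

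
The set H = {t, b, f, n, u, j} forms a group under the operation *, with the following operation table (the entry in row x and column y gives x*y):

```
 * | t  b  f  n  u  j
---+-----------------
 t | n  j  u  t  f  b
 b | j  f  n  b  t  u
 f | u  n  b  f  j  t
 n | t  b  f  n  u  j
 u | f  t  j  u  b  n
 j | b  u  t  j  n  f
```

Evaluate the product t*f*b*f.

t*f = u
u*b = t
t*f = u

u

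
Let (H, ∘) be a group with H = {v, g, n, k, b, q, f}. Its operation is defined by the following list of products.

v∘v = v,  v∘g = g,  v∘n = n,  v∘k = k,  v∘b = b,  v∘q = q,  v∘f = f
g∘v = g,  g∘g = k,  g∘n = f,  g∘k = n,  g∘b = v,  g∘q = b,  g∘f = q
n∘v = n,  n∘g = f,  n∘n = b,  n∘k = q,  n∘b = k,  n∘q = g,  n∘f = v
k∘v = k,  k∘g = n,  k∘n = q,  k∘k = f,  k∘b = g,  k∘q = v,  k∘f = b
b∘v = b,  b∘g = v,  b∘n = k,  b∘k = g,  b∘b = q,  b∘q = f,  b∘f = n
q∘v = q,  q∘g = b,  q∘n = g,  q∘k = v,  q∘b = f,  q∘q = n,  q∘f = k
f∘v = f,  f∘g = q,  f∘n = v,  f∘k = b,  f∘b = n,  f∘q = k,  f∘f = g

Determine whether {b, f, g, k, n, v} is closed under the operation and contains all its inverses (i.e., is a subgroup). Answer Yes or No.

No

b ∘ b = q, which is not in {b, f, g, k, n, v}.
The subset is not closed under ∘, so it is not a subgroup.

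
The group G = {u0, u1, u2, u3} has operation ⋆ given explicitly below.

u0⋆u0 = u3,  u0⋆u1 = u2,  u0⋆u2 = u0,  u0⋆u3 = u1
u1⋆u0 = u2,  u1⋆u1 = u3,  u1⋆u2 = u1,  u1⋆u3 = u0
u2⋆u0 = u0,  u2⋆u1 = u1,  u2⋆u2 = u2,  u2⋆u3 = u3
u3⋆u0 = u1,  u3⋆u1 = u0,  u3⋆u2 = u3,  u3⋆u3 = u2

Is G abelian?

Check whether the table is symmetric across its main diagonal.
Every entry (row x, col y) equals the entry (row y, col x), so G is abelian.

Yes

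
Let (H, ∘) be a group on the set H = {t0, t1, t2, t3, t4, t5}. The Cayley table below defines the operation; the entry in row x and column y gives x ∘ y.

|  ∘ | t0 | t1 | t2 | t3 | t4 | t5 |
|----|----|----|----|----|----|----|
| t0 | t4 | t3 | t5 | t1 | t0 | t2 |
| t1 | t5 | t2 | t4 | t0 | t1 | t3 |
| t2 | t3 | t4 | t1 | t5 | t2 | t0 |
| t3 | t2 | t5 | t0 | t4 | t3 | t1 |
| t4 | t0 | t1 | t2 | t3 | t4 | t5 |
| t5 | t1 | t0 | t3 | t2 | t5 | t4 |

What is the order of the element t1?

The identity element is t4 (its row matches the header).
t1^1 = t1
t1^2 = t1 ∘ t1 = t2
t1^3 = t2 ∘ t1 = t4
The first power of t1 equal to the identity is t1^3, so ord(t1) = 3.

3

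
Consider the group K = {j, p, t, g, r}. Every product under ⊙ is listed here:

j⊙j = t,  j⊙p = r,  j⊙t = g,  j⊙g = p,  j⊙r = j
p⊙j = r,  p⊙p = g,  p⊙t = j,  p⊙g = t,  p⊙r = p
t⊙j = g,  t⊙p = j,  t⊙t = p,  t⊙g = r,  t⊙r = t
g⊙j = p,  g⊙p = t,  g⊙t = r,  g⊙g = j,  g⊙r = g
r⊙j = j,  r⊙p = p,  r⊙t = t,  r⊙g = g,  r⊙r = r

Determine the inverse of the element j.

First locate the identity: row r matches the header, so r is the identity.
Scan row j for r: j ⊙ p = r. Hence j^(-1) = p.

p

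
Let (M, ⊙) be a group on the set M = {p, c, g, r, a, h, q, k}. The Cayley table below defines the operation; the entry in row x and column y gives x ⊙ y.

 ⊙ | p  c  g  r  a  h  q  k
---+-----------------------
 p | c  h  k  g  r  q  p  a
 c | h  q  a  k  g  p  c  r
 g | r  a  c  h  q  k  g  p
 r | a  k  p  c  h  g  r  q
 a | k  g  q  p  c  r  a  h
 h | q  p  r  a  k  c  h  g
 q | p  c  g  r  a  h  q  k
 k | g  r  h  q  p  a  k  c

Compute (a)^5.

a

a^1 = a
a^2 = a ⊙ a = c
a^3 = c ⊙ a = g
a^4 = g ⊙ a = q
a^5 = q ⊙ a = a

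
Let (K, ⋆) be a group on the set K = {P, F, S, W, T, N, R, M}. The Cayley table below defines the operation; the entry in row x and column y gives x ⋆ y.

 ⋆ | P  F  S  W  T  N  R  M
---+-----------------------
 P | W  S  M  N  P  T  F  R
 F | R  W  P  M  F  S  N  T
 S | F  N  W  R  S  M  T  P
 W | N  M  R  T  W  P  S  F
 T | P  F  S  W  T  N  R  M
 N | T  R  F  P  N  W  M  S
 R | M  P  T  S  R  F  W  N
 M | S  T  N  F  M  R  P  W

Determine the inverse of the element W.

First locate the identity: row T matches the header, so T is the identity.
Scan row W for T: W ⋆ W = T. Hence W^(-1) = W.
(Structurally, K here is isomorphic to the quaternion group Q_8.)

W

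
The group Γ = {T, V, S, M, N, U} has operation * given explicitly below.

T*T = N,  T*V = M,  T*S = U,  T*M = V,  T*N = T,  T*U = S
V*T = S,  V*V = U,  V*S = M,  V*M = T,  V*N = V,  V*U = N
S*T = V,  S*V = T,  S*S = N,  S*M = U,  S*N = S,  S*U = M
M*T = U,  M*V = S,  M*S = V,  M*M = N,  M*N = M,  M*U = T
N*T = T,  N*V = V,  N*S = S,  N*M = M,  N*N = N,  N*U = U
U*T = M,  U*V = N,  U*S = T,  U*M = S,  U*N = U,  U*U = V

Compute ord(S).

2

The identity element is N (its row matches the header).
S^1 = S
S^2 = S * S = N
The first power of S equal to the identity is S^2, so ord(S) = 2.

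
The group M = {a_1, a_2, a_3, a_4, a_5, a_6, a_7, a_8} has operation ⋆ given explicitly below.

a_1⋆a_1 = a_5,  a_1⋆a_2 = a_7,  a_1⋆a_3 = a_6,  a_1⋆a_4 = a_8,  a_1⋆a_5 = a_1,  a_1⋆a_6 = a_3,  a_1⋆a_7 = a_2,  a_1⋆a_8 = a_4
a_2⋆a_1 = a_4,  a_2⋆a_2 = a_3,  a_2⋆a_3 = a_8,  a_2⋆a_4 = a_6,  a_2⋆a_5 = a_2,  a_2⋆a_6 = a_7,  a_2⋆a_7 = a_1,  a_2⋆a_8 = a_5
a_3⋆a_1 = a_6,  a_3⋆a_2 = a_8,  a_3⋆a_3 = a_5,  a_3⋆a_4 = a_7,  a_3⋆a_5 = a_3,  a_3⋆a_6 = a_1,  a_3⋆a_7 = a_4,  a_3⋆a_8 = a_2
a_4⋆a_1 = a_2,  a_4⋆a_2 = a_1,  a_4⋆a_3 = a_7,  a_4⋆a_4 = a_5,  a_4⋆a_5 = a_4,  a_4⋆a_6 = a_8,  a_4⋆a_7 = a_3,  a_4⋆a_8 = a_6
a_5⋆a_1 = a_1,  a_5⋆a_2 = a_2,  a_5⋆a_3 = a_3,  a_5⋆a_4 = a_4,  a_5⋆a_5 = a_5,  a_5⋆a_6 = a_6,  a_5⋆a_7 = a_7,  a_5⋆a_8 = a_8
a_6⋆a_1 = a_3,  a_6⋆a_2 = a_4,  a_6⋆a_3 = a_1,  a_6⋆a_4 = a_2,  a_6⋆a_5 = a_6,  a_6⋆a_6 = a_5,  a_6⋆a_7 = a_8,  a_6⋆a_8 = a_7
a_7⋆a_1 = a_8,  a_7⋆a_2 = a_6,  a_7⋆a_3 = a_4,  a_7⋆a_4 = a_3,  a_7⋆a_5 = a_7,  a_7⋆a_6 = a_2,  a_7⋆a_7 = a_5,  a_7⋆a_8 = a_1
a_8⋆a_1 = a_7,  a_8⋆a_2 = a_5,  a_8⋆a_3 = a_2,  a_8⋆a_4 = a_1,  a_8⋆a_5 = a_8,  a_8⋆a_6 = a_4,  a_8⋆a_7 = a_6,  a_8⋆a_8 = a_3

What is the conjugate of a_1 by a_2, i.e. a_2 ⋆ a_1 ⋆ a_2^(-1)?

a_6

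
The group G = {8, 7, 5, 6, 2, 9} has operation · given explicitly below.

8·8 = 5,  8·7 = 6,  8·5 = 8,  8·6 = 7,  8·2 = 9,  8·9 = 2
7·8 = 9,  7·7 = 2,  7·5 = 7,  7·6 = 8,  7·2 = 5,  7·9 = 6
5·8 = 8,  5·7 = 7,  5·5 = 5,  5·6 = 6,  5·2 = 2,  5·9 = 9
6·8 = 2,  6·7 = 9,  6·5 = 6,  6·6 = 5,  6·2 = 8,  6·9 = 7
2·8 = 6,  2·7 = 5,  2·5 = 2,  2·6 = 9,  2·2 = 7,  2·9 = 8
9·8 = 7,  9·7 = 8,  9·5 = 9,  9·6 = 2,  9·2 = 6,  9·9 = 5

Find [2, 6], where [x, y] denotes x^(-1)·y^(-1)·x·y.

Identity is 5; from the table 2^(-1) = 7 and 6^(-1) = 6.
7·6 = 8
8·2 = 9
9·6 = 2

2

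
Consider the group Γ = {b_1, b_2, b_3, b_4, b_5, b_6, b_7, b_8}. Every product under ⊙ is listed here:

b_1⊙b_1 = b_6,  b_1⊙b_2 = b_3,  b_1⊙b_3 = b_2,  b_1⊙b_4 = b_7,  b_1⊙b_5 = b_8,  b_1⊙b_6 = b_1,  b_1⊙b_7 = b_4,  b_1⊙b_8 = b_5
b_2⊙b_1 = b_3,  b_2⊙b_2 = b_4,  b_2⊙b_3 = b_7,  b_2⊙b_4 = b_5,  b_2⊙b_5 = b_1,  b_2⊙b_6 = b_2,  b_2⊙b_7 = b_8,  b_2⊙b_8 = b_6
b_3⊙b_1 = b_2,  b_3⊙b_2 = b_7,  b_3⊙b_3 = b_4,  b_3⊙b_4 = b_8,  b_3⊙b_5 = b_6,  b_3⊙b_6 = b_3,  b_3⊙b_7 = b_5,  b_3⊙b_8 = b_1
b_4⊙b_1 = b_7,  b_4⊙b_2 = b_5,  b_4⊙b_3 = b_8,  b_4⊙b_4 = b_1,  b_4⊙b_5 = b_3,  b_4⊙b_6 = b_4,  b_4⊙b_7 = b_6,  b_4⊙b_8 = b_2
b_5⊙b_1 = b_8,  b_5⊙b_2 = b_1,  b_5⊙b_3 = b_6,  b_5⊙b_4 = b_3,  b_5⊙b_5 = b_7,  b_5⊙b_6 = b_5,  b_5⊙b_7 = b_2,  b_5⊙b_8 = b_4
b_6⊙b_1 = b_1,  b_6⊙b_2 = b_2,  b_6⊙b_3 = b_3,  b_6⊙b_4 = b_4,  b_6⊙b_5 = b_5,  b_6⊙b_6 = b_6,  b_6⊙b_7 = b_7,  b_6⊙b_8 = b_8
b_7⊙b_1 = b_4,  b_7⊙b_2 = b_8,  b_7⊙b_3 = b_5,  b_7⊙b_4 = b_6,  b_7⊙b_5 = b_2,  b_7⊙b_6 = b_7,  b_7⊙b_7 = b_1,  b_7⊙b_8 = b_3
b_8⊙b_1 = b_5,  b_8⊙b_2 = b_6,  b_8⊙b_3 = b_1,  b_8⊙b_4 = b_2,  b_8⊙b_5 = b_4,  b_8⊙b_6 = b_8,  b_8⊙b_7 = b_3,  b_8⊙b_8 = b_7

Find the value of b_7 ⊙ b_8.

b_3

Read row b_7, column b_8: b_7 ⊙ b_8 = b_3.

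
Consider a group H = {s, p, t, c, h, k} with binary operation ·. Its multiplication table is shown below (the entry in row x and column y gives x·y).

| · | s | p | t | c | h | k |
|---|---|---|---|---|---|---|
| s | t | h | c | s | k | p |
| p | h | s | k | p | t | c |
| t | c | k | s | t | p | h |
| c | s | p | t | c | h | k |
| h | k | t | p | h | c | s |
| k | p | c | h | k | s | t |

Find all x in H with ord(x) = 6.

{k, p}

Identity is c. Compute the order of each non-identity element by repeated multiplication:
  s: s → t → c  (order 3)
  p: p → s → h → t → k → c  (order 6)
  t: t → s → c  (order 3)
  h: h → c  (order 2)
  k: k → t → h → s → p → c  (order 6)
Elements of order 6: {k, p}.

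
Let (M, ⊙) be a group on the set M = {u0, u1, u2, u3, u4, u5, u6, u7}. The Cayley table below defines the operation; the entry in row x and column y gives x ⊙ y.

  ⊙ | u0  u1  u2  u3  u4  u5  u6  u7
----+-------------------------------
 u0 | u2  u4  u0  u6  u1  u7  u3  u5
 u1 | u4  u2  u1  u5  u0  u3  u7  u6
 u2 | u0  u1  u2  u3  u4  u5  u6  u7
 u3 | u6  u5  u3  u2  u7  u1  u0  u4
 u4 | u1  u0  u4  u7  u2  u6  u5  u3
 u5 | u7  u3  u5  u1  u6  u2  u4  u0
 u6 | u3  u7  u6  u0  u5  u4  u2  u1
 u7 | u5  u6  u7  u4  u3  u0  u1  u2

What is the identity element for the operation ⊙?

u2

The identity e satisfies e ⊙ x = x for all x, so its row in the table reproduces the column headers.
Row u2 reads: u0, u1, u2, u3, u4, u5, u6, u7 — exactly the header order. So u2 is the identity.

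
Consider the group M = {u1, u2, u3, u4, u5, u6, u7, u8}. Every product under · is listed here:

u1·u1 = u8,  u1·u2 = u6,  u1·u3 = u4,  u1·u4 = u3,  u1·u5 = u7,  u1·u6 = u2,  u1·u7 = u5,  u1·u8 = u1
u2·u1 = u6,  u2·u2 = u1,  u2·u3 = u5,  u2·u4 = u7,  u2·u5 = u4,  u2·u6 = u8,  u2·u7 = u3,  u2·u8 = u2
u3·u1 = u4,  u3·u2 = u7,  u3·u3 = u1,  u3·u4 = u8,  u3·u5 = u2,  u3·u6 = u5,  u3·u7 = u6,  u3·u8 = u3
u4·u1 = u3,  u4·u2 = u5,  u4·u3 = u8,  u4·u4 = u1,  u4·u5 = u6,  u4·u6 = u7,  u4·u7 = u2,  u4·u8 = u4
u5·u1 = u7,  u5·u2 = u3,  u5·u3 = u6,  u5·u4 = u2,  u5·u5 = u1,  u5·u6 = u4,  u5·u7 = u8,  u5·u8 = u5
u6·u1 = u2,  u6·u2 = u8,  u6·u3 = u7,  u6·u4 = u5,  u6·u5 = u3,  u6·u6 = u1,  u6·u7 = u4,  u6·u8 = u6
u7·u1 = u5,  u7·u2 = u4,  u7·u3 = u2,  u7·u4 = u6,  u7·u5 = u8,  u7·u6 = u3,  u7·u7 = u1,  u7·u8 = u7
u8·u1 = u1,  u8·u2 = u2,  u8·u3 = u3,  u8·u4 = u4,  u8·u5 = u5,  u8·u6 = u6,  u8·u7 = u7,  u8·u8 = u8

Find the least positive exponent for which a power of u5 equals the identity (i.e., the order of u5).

4

The identity element is u8 (its row matches the header).
u5^1 = u5
u5^2 = u5·u5 = u1
u5^3 = u1·u5 = u7
u5^4 = u7·u5 = u8
The first power of u5 equal to the identity is u5^4, so ord(u5) = 4.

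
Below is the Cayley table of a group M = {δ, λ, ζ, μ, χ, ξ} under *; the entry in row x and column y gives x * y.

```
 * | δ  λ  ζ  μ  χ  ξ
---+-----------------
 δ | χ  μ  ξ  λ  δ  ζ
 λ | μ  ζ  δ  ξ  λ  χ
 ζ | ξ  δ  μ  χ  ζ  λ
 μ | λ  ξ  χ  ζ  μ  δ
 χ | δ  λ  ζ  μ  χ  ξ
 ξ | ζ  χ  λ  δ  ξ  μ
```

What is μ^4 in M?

μ^1 = μ
μ^2 = μ * μ = ζ
μ^3 = ζ * μ = χ
μ^4 = χ * μ = μ

μ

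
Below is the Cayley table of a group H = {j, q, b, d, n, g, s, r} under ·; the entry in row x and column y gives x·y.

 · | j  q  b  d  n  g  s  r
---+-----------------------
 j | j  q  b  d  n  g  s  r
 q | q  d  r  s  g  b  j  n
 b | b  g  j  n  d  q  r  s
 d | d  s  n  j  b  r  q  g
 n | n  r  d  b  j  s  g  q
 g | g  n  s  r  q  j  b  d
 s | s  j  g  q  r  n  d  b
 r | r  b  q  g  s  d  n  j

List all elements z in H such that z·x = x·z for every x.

An element z is central iff its row equals its column in the table.
For s: s·g = n ≠ b = g·s, so s ∉ Z.
Checking each element this way leaves Z(H) = {d, j}.

{d, j}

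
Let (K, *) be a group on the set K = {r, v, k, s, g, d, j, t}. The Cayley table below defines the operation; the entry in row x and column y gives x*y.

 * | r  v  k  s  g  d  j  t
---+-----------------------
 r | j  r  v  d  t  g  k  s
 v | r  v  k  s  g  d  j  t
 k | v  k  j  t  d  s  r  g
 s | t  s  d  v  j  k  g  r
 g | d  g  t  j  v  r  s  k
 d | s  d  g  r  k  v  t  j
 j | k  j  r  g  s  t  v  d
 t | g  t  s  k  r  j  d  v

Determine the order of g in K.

2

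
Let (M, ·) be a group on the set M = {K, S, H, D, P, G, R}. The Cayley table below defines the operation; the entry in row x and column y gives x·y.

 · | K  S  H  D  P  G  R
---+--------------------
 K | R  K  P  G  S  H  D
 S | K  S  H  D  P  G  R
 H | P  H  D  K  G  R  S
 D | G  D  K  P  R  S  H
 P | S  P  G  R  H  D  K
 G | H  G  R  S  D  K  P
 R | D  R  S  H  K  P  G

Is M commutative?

Check whether the table is symmetric across its main diagonal.
Every entry (row x, col y) equals the entry (row y, col x), so M is abelian.
(In fact M ≅ the cyclic group Z_7.)

Yes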